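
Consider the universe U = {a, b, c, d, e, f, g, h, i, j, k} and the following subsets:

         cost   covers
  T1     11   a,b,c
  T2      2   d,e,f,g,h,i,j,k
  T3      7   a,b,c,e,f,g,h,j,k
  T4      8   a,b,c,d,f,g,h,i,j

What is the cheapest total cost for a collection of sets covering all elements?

9

T2, T3 cover every element at cost 2 + 7 = 9.
Any cover uses at least 2 sets; among all covering selections none totals below 9.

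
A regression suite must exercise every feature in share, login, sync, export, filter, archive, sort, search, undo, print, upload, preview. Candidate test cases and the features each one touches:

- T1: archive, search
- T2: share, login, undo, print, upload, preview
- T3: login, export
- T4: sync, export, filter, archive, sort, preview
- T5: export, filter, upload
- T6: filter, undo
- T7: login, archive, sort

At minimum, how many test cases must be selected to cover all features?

T1, T2, T4 together cover {share, login, sync, export, filter, archive, sort, search, undo, print, upload, preview} — every feature.
No 2 of the 7 test cases cover everything (all 21 pairs fall short), so 3 is minimum.

3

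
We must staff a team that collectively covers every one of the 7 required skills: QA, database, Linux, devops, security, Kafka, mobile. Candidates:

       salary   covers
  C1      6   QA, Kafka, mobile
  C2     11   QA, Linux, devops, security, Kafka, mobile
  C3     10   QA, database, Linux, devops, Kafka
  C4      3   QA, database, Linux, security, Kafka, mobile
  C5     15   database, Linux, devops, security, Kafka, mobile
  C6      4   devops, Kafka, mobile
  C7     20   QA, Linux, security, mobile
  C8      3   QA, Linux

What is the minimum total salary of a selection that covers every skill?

7

C4, C6 cover every skill at salary 3 + 4 = 7.
Any cover uses at least 2 candidates; among all covering selections none totals below 7.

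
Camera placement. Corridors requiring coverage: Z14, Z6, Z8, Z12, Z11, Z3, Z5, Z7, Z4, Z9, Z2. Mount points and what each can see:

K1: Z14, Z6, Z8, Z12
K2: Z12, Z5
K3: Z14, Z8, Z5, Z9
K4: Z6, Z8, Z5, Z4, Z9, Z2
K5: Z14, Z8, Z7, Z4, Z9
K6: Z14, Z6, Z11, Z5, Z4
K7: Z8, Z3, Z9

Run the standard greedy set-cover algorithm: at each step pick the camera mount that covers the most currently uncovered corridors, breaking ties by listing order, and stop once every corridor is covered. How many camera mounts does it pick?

5

Pick 1: K4 covers 6 new corridors (Z6, Z8, Z5, Z4, Z9, Z2).
Pick 2: K1 covers 2 new corridors (Z14, Z12).
Pick 3: K5 covers 1 new corridors (Z7).
Pick 4: K6 covers 1 new corridors (Z11).
Pick 5: K7 covers 1 new corridors (Z3).
Greedy uses 5 camera mounts.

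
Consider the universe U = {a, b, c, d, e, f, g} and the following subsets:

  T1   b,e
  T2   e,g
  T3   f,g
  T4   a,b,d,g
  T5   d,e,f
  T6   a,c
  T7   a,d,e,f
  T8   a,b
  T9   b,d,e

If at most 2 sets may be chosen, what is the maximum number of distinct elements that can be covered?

6

Choosing T4, T5 covers {a, b, d, e, f, g} — 6 elements.
No choice of 2 sets does better; here c is left uncovered.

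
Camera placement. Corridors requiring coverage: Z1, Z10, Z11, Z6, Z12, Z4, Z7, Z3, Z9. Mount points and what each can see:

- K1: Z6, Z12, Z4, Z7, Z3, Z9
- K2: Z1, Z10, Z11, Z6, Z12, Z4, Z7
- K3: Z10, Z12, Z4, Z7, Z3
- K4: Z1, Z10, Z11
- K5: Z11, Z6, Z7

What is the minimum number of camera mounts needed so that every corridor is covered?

2

K1, K2 together cover {Z1, Z10, Z11, Z6, Z12, Z4, Z7, Z3, Z9} — every corridor.
No single camera mount contains all 9 corridors, so 2 is optimal.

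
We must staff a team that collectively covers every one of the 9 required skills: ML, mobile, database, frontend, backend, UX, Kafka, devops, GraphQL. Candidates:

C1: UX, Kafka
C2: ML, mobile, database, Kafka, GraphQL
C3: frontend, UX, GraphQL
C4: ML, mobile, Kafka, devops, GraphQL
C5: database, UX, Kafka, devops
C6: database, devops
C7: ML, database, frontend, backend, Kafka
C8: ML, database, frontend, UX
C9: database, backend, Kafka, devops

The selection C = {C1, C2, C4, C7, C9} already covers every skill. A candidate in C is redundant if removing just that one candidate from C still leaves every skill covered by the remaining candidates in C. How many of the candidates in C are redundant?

Drop C1: UX uncovered — not redundant.
Drop C2: the rest still cover every skill — redundant.
Drop C4: the rest still cover every skill — redundant.
Drop C7: frontend uncovered — not redundant.
Drop C9: the rest still cover every skill — redundant.
3 redundant: C2, C4, C9.

3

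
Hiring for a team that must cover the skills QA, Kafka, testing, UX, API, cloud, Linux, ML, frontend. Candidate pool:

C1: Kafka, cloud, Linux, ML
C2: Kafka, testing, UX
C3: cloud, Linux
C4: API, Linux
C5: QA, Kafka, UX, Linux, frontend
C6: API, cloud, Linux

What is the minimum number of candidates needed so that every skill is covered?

4

C1, C2, C4, C5 together cover {QA, Kafka, testing, UX, API, cloud, Linux, ML, frontend} — every skill.
No 3 of the 6 candidates cover everything (all 20 triples fall short), so 4 is minimum.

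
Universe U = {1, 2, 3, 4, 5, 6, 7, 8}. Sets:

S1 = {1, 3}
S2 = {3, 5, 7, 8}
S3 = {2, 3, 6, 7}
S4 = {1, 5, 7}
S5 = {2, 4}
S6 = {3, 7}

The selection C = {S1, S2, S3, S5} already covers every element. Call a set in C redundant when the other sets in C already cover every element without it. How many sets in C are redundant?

0

Drop S1: 1 uncovered — not redundant.
Drop S2: 5, 8 uncovered — not redundant.
Drop S3: 6 uncovered — not redundant.
Drop S5: 4 uncovered — not redundant.
None of the sets in C is redundant.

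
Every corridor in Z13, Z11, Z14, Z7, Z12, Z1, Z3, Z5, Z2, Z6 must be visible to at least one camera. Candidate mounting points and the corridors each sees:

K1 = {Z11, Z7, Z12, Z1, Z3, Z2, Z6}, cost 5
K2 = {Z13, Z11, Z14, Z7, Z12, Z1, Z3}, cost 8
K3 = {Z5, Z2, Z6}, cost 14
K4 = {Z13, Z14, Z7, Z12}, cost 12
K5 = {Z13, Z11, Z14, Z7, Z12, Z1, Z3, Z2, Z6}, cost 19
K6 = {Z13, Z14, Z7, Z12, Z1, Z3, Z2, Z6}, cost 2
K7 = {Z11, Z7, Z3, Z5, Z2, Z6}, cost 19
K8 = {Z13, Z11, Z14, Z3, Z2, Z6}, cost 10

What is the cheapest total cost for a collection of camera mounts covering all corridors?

K6, K7 cover every corridor at cost 2 + 19 = 21.
Any cover uses at least 2 camera mounts; among all covering selections none totals below 21.

21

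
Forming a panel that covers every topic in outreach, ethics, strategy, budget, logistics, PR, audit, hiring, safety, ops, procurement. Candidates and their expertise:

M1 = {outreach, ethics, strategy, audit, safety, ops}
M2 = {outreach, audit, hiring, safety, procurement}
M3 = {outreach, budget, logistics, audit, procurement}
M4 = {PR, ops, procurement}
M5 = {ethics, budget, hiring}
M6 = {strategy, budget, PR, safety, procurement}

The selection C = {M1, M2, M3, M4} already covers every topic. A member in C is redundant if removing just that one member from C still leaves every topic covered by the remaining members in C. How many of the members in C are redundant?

0

Drop M1: ethics, strategy uncovered — not redundant.
Drop M2: hiring uncovered — not redundant.
Drop M3: budget, logistics uncovered — not redundant.
Drop M4: PR uncovered — not redundant.
None of the members in C is redundant.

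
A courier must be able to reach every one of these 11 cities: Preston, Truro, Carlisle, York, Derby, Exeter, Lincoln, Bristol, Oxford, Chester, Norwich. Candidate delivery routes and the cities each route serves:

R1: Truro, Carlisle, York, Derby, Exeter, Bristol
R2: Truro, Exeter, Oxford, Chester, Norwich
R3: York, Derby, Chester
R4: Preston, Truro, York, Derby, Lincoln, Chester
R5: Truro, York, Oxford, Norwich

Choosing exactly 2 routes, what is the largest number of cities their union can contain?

9

Choosing R1, R2 covers {Truro, Carlisle, York, Derby, Exeter, Bristol, Oxford, Chester, Norwich} — 9 cities.
No choice of 2 routes does better; here Preston, Lincoln are left uncovered.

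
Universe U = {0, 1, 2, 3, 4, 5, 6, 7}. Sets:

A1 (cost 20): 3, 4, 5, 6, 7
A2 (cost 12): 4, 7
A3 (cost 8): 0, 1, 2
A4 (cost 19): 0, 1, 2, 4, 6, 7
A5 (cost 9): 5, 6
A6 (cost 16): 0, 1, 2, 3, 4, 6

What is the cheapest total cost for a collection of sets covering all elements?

A1, A3 cover every element at cost 20 + 8 = 28.
Any cover uses at least 2 sets; among all covering selections none totals below 28.

28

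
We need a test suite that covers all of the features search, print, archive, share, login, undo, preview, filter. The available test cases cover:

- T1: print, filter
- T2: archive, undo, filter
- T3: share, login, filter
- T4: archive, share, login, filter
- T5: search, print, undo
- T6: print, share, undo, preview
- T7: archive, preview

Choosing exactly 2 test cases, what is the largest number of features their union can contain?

Choosing T4, T5 covers {search, print, archive, share, login, undo, filter} — 7 features.
No choice of 2 test cases does better; here preview is left uncovered.

7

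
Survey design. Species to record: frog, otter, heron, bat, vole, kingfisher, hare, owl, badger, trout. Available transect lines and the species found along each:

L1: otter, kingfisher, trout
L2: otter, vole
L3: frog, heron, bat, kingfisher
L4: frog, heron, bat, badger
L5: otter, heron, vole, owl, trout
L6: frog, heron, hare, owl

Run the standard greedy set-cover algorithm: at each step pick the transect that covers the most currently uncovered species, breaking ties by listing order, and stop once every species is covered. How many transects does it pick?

4

Pick 1: L5 covers 5 new species (otter, heron, vole, owl, trout).
Pick 2: L3 covers 3 new species (frog, bat, kingfisher).
Pick 3: L4 covers 1 new species (badger).
Pick 4: L6 covers 1 new species (hare).
Greedy uses 4 transects.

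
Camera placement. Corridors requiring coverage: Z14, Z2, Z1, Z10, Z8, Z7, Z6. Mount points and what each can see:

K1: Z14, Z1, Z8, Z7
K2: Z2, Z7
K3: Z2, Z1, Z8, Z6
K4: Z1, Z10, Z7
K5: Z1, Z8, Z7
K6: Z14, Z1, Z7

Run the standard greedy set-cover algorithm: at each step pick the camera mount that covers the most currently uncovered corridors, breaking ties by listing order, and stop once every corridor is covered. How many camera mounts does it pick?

Pick 1: K1 covers 4 new corridors (Z14, Z1, Z8, Z7).
Pick 2: K3 covers 2 new corridors (Z2, Z6).
Pick 3: K4 covers 1 new corridors (Z10).
Greedy uses 3 camera mounts.

3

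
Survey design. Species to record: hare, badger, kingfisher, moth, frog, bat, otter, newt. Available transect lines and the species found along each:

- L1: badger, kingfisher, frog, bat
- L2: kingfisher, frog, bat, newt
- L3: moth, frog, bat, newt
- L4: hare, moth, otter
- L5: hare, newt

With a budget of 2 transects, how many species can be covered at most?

7

Choosing L1, L4 covers {hare, badger, kingfisher, moth, frog, bat, otter} — 7 species.
No choice of 2 transects does better; here newt is left uncovered.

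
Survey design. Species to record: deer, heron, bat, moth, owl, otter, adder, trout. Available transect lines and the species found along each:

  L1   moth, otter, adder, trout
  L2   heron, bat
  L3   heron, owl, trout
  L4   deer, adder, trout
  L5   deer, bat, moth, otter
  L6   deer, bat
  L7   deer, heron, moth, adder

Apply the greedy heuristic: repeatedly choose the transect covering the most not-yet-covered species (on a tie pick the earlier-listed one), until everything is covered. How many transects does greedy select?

Pick 1: L1 covers 4 new species (moth, otter, adder, trout).
Pick 2: L2 covers 2 new species (heron, bat).
Pick 3: L3 covers 1 new species (owl).
Pick 4: L4 covers 1 new species (deer).
Greedy uses 4 transects. (The true minimum is 3.)

4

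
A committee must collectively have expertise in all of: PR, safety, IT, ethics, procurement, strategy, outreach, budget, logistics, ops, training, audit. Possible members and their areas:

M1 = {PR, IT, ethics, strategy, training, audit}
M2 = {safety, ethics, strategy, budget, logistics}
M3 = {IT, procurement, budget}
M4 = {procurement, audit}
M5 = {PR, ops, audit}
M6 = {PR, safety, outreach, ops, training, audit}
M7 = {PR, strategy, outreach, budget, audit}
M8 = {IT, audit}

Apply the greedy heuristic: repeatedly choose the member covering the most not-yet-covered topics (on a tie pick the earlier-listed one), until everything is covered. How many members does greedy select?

4

Pick 1: M1 covers 6 new topics (PR, IT, ethics, strategy, training, audit).
Pick 2: M2 covers 3 new topics (safety, budget, logistics).
Pick 3: M6 covers 2 new topics (outreach, ops).
Pick 4: M3 covers 1 new topics (procurement).
Greedy uses 4 members. (The true minimum is 3.)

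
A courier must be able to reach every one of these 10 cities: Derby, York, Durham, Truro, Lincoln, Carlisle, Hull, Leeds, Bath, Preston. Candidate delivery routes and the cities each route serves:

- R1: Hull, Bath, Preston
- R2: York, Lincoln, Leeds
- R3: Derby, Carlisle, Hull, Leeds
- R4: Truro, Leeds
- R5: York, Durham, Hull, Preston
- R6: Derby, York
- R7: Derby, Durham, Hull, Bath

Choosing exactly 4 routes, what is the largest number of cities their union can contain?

9

Choosing R1, R2, R3, R4 covers {Derby, York, Truro, Lincoln, Carlisle, Hull, Leeds, Bath, Preston} — 9 cities.
No choice of 4 routes does better; here Durham is left uncovered.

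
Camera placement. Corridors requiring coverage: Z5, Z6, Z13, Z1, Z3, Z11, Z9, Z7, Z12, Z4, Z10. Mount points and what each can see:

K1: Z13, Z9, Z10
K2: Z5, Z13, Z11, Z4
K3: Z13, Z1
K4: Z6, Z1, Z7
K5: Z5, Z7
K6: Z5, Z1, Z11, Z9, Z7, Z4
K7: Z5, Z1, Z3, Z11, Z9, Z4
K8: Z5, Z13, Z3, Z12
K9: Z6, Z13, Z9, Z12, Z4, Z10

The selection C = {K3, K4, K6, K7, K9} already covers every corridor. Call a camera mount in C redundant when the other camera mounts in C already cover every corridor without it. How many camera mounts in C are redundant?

Drop K3: the rest still cover every corridor — redundant.
Drop K4: the rest still cover every corridor — redundant.
Drop K6: the rest still cover every corridor — redundant.
Drop K7: Z3 uncovered — not redundant.
Drop K9: Z12, Z10 uncovered — not redundant.
3 redundant: K3, K4, K6.

3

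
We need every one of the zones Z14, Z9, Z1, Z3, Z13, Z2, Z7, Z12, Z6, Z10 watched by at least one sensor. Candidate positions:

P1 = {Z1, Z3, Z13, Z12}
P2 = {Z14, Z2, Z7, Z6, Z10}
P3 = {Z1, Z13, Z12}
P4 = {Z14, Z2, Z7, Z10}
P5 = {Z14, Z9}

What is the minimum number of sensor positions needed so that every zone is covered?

P1, P2, P5 together cover {Z14, Z9, Z1, Z3, Z13, Z2, Z7, Z12, Z6, Z10} — every zone.
No 2 of the 5 sensor positions cover everything (all 10 pairs fall short), so 3 is minimum.

3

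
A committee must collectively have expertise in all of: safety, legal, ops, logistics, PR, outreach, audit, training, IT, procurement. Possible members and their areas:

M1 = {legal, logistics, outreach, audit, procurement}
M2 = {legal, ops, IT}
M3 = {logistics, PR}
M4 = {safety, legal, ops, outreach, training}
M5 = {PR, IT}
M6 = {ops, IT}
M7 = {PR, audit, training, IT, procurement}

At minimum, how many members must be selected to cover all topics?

M1, M4, M5 together cover {safety, legal, ops, logistics, PR, outreach, audit, training, IT, procurement} — every topic.
No 2 of the 7 members cover everything (all 21 pairs fall short), so 3 is minimum.

3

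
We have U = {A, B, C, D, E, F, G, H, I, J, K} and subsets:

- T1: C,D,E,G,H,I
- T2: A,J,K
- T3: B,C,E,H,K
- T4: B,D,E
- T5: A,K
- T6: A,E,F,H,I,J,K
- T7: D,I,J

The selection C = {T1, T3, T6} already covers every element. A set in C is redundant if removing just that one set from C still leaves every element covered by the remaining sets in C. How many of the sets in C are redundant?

Drop T1: D, G uncovered — not redundant.
Drop T3: B uncovered — not redundant.
Drop T6: A, F, J uncovered — not redundant.
None of the sets in C is redundant.

0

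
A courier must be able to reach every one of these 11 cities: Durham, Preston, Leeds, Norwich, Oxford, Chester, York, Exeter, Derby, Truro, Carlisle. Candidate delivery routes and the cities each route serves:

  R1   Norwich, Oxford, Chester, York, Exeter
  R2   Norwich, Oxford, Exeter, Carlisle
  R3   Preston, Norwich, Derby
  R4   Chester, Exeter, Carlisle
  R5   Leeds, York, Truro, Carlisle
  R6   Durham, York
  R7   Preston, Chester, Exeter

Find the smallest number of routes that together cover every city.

4

R1, R3, R5, R6 together cover {Durham, Preston, Leeds, Norwich, Oxford, Chester, York, Exeter, Derby, Truro, Carlisle} — every city.
No 3 of the 7 routes cover everything (all 35 triples fall short), so 4 is minimum.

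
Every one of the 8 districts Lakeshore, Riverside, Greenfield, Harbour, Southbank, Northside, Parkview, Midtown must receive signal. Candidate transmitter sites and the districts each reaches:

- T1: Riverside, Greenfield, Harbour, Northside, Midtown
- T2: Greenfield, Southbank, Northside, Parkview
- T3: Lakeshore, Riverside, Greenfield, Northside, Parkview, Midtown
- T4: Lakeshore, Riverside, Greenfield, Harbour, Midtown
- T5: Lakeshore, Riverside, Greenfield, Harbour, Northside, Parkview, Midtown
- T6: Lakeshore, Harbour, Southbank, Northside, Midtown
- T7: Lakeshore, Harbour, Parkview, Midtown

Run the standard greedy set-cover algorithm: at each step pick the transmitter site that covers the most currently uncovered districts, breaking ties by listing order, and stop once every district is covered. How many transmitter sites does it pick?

Pick 1: T5 covers 7 new districts (Lakeshore, Riverside, Greenfield, Harbour, Northside, Parkview, Midtown).
Pick 2: T2 covers 1 new districts (Southbank).
Greedy uses 2 transmitter sites.

2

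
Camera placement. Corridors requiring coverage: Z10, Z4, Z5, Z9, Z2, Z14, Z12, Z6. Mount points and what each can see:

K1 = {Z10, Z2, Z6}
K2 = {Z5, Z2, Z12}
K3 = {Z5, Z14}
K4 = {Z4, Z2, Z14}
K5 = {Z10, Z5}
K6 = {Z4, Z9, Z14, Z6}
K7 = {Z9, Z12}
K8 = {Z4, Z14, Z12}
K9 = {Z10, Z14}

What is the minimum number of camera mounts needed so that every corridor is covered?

K1, K2, K6 together cover {Z10, Z4, Z5, Z9, Z2, Z14, Z12, Z6} — every corridor.
No 2 of the 9 camera mounts cover everything (all 36 pairs fall short), so 3 is minimum.

3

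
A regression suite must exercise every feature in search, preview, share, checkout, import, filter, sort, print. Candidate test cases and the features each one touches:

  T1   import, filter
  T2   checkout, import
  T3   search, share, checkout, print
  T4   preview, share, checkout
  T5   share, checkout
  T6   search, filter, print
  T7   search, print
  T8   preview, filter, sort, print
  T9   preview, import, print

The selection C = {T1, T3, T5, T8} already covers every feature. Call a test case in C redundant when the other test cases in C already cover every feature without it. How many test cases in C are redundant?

Drop T1: import uncovered — not redundant.
Drop T3: search uncovered — not redundant.
Drop T5: the rest still cover every feature — redundant.
Drop T8: preview, sort uncovered — not redundant.
1 redundant: T5.

1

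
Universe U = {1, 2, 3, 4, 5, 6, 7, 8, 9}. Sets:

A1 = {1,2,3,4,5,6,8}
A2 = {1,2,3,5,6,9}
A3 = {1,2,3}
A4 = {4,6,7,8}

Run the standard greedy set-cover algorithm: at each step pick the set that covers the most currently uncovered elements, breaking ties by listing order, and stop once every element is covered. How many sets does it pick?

Pick 1: A1 covers 7 new elements (1, 2, 3, 4, 5, 6, 8).
Pick 2: A2 covers 1 new elements (9).
Pick 3: A4 covers 1 new elements (7).
Greedy uses 3 sets. (The true minimum is 2.)

3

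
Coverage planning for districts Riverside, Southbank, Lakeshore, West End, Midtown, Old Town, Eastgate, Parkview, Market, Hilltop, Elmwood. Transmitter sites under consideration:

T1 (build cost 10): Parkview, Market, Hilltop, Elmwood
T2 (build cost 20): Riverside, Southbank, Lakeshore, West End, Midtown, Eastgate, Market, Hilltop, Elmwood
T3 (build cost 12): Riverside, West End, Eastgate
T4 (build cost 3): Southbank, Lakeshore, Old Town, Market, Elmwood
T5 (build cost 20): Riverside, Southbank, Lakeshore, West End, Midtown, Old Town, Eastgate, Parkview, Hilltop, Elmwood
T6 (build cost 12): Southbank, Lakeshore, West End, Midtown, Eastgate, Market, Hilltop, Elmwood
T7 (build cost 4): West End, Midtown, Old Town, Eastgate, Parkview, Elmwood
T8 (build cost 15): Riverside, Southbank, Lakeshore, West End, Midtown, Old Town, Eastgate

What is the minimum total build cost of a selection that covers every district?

23

T4, T5 cover every district at build cost 3 + 20 = 23.
Any cover uses at least 2 transmitter sites; among all covering selections none totals below 23.
Greedy by coverage-per-build cost would pick T4, T7, T1, T3 for 29 — worse than the optimum 23.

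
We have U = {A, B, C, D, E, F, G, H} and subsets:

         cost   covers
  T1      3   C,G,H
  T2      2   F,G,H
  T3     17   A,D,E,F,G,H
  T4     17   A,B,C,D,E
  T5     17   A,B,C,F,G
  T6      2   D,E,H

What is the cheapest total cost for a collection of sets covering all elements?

T2, T4 cover every element at cost 2 + 17 = 19.
Any cover uses at least 2 sets; among all covering selections none totals below 19.
Greedy by coverage-per-cost would pick T2, T6, T1, T4 for 24 — worse than the optimum 19.

19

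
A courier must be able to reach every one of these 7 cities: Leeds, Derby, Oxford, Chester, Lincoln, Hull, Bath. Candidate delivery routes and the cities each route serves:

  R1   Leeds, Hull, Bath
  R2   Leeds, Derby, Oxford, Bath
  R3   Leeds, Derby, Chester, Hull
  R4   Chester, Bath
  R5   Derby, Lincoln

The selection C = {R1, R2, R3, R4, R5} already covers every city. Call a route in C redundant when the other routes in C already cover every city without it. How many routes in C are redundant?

3

Drop R1: the rest still cover every city — redundant.
Drop R2: Oxford uncovered — not redundant.
Drop R3: the rest still cover every city — redundant.
Drop R4: the rest still cover every city — redundant.
Drop R5: Lincoln uncovered — not redundant.
3 redundant: R1, R3, R4.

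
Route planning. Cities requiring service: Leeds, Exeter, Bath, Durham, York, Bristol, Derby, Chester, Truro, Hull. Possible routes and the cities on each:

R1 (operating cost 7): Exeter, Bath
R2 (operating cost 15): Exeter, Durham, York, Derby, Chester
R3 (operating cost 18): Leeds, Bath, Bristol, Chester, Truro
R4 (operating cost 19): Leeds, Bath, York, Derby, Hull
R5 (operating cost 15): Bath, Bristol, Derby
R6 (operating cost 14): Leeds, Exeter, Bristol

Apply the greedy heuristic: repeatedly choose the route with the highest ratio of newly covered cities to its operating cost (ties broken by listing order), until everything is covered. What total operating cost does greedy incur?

52

Pick 1: R2 adds 5 new (Exeter, Durham, York, Derby, Chester) at operating cost 15 (ratio 5/15).
Pick 2: R3 adds 4 new (Leeds, Bath, Bristol, Truro) at operating cost 18 (ratio 4/18).
Pick 3: R4 adds 1 new (Hull) at operating cost 19 (ratio 1/19).
Greedy total operating cost: 15 + 18 + 19 = 52.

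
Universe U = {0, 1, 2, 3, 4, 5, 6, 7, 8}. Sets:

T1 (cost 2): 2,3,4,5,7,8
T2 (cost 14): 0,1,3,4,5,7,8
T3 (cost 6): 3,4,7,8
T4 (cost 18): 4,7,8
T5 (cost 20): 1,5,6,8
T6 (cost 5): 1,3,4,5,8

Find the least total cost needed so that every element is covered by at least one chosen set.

36

T1, T2, T5 cover every element at cost 2 + 14 + 20 = 36.
Any cover uses at least 3 sets; among all covering selections none totals below 36.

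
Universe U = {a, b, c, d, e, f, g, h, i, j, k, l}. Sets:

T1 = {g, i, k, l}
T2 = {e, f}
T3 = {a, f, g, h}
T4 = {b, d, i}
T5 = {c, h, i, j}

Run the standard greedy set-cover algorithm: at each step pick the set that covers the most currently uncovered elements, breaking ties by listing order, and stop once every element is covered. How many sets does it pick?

5

Pick 1: T1 covers 4 new elements (g, i, k, l).
Pick 2: T3 covers 3 new elements (a, f, h).
Pick 3: T4 covers 2 new elements (b, d).
Pick 4: T5 covers 2 new elements (c, j).
Pick 5: T2 covers 1 new elements (e).
Greedy uses 5 sets.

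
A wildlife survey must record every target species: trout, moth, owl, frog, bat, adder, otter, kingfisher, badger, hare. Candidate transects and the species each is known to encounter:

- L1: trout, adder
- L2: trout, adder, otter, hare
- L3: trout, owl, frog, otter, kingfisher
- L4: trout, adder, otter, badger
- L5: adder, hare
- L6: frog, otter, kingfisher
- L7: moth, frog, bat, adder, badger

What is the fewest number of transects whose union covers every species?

L2, L3, L7 together cover {trout, moth, owl, frog, bat, adder, otter, kingfisher, badger, hare} — every species.
No 2 of the 7 transects cover everything (all 21 pairs fall short), so 3 is minimum.

3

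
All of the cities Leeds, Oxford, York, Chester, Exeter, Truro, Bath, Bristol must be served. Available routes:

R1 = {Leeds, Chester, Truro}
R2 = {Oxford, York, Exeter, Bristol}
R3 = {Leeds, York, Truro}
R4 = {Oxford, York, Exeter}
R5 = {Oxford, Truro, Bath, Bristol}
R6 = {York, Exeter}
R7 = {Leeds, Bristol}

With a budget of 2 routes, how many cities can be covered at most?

7

Choosing R1, R2 covers {Leeds, Oxford, York, Chester, Exeter, Truro, Bristol} — 7 cities.
No choice of 2 routes does better; here Bath is left uncovered.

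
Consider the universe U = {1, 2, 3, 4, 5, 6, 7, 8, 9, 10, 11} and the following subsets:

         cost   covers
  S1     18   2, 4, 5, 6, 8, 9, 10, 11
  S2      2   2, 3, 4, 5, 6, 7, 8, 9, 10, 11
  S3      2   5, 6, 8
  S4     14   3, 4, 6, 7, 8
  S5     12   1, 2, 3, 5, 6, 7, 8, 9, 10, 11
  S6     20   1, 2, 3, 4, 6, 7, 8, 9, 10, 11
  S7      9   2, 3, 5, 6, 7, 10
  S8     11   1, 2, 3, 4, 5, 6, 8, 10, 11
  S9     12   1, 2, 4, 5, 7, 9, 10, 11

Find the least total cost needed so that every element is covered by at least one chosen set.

13

S2, S8 cover every element at cost 2 + 11 = 13.
Any cover uses at least 2 sets; among all covering selections none totals below 13.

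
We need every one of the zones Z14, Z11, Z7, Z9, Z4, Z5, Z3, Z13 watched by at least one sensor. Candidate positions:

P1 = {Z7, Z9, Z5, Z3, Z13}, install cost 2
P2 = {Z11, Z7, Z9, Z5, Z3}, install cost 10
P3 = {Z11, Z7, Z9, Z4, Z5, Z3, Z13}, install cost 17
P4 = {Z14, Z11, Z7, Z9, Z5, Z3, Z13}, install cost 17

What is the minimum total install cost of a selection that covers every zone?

34

P3, P4 cover every zone at install cost 17 + 17 = 34.
Any cover uses at least 2 sensor positions; among all covering selections none totals below 34.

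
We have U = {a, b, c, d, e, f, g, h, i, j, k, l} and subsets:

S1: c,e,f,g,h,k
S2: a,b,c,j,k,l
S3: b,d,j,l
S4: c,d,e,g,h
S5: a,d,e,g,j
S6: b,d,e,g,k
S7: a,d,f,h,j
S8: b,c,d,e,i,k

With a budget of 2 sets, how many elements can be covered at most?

10

Choosing S1, S2 covers {a, b, c, e, f, g, h, j, k, l} — 10 elements.
No choice of 2 sets does better; here d, i are left uncovered.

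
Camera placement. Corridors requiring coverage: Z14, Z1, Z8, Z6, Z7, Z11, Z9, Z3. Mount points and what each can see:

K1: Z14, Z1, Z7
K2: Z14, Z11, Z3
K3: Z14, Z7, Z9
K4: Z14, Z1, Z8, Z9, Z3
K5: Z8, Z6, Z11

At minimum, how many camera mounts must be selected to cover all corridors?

K1, K4, K5 together cover {Z14, Z1, Z8, Z6, Z7, Z11, Z9, Z3} — every corridor.
No 2 of the 5 camera mounts cover everything (all 10 pairs fall short), so 3 is minimum.

3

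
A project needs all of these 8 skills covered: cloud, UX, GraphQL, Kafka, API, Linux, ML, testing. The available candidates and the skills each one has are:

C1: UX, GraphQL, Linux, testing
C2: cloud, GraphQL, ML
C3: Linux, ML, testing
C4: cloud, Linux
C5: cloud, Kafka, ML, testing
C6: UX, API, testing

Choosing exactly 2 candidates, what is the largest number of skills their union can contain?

7

Choosing C1, C5 covers {cloud, UX, GraphQL, Kafka, Linux, ML, testing} — 7 skills.
No choice of 2 candidates does better; here API is left uncovered.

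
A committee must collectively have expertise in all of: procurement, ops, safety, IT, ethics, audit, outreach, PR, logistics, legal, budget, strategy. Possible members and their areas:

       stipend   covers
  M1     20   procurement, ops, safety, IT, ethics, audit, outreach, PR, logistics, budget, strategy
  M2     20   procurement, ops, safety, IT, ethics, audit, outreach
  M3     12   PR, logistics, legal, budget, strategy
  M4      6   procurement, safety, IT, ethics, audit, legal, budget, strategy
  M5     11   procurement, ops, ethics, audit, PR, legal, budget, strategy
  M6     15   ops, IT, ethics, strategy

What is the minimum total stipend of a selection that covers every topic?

M1, M4 cover every topic at stipend 20 + 6 = 26.
Any cover uses at least 2 members; among all covering selections none totals below 26.

26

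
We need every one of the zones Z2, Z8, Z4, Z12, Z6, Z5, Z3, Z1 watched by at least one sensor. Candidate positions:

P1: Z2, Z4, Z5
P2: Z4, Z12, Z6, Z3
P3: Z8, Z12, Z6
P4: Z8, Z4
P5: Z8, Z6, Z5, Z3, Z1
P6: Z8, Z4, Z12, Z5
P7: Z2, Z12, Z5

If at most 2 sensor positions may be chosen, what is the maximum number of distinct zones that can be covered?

7

Choosing P1, P5 covers {Z2, Z8, Z4, Z6, Z5, Z3, Z1} — 7 zones.
No choice of 2 sensor positions does better; here Z12 is left uncovered.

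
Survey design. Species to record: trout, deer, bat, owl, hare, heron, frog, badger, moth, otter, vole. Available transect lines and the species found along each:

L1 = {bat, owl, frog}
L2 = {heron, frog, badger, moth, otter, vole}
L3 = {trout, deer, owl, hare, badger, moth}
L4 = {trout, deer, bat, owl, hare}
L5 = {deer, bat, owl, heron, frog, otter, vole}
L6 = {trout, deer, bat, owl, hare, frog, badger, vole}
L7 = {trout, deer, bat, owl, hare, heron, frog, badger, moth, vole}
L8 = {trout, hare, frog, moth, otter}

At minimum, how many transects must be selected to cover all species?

2

L2, L4 together cover {trout, deer, bat, owl, hare, heron, frog, badger, moth, otter, vole} — every species.
No single transect contains all 11 species, so 2 is optimal.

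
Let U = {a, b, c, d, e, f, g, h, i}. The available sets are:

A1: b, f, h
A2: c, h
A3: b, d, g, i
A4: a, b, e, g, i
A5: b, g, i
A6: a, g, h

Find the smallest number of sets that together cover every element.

4

A1, A2, A3, A4 together cover {a, b, c, d, e, f, g, h, i} — every element.
No 3 of the 6 sets cover everything (all 20 triples fall short), so 4 is minimum.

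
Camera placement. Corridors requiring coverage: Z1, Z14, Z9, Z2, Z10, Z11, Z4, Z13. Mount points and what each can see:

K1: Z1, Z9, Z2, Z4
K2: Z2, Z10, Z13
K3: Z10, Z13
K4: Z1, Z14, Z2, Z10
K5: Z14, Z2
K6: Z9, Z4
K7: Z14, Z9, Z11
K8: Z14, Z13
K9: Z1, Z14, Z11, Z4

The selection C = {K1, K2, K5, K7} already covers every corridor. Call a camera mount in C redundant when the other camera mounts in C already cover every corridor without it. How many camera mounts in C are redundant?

Drop K1: Z1, Z4 uncovered — not redundant.
Drop K2: Z10, Z13 uncovered — not redundant.
Drop K5: the rest still cover every corridor — redundant.
Drop K7: Z11 uncovered — not redundant.
1 redundant: K5.

1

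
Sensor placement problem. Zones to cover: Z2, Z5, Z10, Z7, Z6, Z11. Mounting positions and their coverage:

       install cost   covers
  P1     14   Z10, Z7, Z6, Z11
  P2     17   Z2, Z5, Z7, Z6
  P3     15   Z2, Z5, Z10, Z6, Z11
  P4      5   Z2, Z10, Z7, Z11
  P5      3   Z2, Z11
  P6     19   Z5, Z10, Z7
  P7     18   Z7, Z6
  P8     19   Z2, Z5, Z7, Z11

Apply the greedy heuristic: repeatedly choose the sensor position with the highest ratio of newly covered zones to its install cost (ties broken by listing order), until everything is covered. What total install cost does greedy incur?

20

Pick 1: P4 adds 4 new (Z2, Z10, Z7, Z11) at install cost 5 (ratio 4/5).
Pick 2: P3 adds 2 new (Z5, Z6) at install cost 15 (ratio 2/15).
Greedy total install cost: 5 + 15 = 20.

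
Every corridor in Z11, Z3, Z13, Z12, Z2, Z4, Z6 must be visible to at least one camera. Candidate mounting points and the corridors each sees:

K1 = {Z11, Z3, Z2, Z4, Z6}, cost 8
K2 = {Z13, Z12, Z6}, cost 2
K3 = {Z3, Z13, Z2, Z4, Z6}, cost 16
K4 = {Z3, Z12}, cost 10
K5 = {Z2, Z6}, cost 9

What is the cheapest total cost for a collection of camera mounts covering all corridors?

10

K1, K2 cover every corridor at cost 8 + 2 = 10.
Any cover uses at least 2 camera mounts; among all covering selections none totals below 10.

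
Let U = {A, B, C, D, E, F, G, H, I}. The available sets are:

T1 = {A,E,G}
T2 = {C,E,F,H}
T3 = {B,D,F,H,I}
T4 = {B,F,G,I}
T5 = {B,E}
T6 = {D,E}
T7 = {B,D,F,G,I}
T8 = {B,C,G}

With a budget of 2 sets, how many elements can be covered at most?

Choosing T1, T3 covers {A, B, D, E, F, G, H, I} — 8 elements.
No choice of 2 sets does better; here C is left uncovered.

8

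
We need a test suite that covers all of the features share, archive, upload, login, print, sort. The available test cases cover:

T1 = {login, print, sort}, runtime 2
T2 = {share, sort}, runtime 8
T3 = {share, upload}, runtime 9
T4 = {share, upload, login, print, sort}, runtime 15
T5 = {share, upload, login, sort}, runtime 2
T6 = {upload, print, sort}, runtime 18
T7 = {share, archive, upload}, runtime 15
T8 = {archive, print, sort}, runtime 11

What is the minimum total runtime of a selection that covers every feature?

13

T5, T8 cover every feature at runtime 2 + 11 = 13.
Any cover uses at least 2 test cases; among all covering selections none totals below 13.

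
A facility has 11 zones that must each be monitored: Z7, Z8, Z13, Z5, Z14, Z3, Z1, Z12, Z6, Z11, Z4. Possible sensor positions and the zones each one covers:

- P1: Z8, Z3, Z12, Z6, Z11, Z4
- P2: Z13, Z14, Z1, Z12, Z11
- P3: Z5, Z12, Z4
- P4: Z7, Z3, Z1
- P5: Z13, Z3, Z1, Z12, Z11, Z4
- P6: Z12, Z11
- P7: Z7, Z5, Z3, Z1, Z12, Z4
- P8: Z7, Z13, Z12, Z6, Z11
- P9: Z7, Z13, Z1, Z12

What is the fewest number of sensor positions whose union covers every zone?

P1, P2, P7 together cover {Z7, Z8, Z13, Z5, Z14, Z3, Z1, Z12, Z6, Z11, Z4} — every zone.
No 2 of the 9 sensor positions cover everything (all 36 pairs fall short), so 3 is minimum.

3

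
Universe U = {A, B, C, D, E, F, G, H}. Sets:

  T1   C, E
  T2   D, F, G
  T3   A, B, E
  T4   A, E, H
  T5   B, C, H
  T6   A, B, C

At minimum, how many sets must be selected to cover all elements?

3

T2, T3, T5 together cover {A, B, C, D, E, F, G, H} — every element.
No 2 of the 6 sets cover everything (all 15 pairs fall short), so 3 is minimum.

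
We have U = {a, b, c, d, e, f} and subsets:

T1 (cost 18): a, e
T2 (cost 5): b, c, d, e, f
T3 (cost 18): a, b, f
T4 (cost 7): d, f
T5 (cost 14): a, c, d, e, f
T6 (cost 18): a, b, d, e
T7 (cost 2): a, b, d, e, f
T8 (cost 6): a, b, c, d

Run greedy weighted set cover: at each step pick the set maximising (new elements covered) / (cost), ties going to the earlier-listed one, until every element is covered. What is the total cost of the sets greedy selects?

7

Pick 1: T7 adds 5 new (a, b, d, e, f) at cost 2 (ratio 5/2).
Pick 2: T2 adds 1 new (c) at cost 5 (ratio 1/5).
Greedy total cost: 2 + 5 = 7.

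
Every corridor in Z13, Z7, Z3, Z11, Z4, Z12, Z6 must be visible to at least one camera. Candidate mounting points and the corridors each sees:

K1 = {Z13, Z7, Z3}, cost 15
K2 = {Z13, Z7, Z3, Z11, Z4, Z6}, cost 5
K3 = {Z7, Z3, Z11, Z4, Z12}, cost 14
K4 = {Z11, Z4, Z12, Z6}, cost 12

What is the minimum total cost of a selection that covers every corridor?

K2, K4 cover every corridor at cost 5 + 12 = 17.
Any cover uses at least 2 camera mounts; among all covering selections none totals below 17.

17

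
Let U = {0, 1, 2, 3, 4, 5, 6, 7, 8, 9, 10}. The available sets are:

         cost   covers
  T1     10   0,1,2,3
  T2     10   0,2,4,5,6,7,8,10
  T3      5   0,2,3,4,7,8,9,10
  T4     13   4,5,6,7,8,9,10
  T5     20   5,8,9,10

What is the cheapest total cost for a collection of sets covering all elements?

T1, T4 cover every element at cost 10 + 13 = 23.
Any cover uses at least 2 sets; among all covering selections none totals below 23.

23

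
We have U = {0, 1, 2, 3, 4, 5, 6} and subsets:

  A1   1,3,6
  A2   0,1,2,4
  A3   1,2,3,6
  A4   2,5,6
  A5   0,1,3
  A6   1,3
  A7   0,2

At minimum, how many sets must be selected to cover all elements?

A1, A2, A4 together cover {0, 1, 2, 3, 4, 5, 6} — every element.
No 2 of the 7 sets cover everything (all 21 pairs fall short), so 3 is minimum.

3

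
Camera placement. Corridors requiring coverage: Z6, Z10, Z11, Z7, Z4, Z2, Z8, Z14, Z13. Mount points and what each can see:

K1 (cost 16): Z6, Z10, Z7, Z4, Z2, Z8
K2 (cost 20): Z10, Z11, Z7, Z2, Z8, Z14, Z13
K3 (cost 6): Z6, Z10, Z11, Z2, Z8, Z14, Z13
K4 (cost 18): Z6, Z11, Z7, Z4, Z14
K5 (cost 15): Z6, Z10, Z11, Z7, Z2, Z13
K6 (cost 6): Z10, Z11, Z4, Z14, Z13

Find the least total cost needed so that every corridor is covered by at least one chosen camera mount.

K1, K3 cover every corridor at cost 16 + 6 = 22.
Any cover uses at least 2 camera mounts; among all covering selections none totals below 22.

22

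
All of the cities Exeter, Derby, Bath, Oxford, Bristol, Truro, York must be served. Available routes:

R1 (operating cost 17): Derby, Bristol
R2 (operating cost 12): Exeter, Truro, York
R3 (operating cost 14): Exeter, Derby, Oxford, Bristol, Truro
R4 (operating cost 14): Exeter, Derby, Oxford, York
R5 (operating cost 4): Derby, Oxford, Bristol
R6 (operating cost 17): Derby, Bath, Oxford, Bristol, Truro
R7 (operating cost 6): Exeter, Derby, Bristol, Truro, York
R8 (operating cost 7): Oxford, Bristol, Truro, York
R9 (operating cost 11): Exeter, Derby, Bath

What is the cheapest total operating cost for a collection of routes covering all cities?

18

R8, R9 cover every city at operating cost 7 + 11 = 18.
Any cover uses at least 2 routes; among all covering selections none totals below 18.
Greedy by coverage-per-operating cost would pick R7, R5, R9 for 21 — worse than the optimum 18.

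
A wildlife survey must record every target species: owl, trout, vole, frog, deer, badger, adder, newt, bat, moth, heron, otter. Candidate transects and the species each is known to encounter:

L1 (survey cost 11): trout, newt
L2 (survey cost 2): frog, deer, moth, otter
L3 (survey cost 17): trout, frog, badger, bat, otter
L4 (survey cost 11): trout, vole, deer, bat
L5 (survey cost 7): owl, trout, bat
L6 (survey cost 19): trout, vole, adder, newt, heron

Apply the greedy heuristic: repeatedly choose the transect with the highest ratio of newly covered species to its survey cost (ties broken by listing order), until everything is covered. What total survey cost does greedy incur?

Pick 1: L2 adds 4 new (frog, deer, moth, otter) at survey cost 2 (ratio 4/2).
Pick 2: L5 adds 3 new (owl, trout, bat) at survey cost 7 (ratio 3/7).
Pick 3: L6 adds 4 new (vole, adder, newt, heron) at survey cost 19 (ratio 4/19).
Pick 4: L3 adds 1 new (badger) at survey cost 17 (ratio 1/17).
Greedy total survey cost: 2 + 7 + 19 + 17 = 45.

45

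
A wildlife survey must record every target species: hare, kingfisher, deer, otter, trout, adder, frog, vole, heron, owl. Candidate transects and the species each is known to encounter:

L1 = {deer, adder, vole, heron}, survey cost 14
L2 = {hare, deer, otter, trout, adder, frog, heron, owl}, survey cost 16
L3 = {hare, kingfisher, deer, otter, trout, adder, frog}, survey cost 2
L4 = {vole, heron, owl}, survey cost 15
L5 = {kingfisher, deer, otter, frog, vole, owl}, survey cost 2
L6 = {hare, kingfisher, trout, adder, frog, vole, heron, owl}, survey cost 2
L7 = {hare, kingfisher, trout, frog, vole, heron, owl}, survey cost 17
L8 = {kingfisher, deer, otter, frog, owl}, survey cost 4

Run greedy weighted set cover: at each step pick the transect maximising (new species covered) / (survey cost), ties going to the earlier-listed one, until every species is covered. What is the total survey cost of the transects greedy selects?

4

Pick 1: L6 adds 8 new (hare, kingfisher, trout, adder, frog, vole, heron, owl) at survey cost 2 (ratio 8/2).
Pick 2: L3 adds 2 new (deer, otter) at survey cost 2 (ratio 2/2).
Greedy total survey cost: 2 + 2 = 4.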